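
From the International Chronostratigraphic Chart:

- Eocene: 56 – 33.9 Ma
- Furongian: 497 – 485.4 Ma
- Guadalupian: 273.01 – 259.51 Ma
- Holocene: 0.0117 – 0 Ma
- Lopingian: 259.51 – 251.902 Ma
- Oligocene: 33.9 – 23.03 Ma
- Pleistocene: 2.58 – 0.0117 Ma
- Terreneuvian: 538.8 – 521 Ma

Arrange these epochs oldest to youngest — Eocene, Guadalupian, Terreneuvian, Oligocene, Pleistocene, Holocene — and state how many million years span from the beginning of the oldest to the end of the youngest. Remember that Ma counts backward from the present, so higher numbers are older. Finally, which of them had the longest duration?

Start ages (Ma): Terreneuvian 538.8, Guadalupian 273.01, Eocene 56, Oligocene 33.9, Pleistocene 2.58, Holocene 0.0117.
Ordered oldest to youngest: Terreneuvian, Guadalupian, Eocene, Oligocene, Pleistocene, Holocene.
Span = 538.8 − 0 = 538.8 Myr.
Durations: Oligocene 10.87, Holocene 0.0117, Eocene 22.1, Pleistocene 2.5683, Terreneuvian 17.8, Guadalupian 13.5 → longest is Eocene (22.1 Myr).

Terreneuvian, Guadalupian, Eocene, Oligocene, Pleistocene, Holocene; total span 538.8 Myr; longest is Eocene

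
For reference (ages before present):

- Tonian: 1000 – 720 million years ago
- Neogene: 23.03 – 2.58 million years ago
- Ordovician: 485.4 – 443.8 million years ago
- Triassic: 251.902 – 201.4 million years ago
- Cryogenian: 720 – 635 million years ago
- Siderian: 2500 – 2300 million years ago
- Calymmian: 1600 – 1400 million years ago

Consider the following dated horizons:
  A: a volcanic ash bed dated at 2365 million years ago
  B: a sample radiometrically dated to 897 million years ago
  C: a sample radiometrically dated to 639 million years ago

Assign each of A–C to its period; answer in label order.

A — Siderian; B — Tonian; C — Cryogenian

A: 2365 Ma lies in 2500–2300 Ma, so Siderian.
B: 897 Ma lies in 1000–720 Ma, so Tonian.
C: 639 Ma lies in 720–635 Ma, so Cryogenian.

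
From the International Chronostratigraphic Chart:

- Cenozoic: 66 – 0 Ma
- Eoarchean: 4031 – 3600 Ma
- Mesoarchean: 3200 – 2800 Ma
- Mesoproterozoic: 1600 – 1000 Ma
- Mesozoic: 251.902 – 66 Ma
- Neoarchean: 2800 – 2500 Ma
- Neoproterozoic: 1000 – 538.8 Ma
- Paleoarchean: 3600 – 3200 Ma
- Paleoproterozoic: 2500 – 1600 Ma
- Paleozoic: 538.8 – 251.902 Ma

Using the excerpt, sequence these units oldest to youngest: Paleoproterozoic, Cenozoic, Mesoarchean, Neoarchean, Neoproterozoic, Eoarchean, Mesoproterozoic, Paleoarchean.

Read off each span (Ma): Paleoproterozoic 2500–1600; Cenozoic 66–0; Mesoarchean 3200–2800; Neoarchean 2800–2500; Neoproterozoic 1000–538.8; Eoarchean 4031–3600; Mesoproterozoic 1600–1000; Paleoarchean 3600–3200.
Larger Ma is older, so oldest→youngest is Eoarchean, Paleoarchean, Mesoarchean, Neoarchean, Paleoproterozoic, Mesoproterozoic, Neoproterozoic, Cenozoic.

Eoarchean, then Paleoarchean, then Mesoarchean, then Neoarchean, then Paleoproterozoic, then Mesoproterozoic, then Neoproterozoic, then Cenozoic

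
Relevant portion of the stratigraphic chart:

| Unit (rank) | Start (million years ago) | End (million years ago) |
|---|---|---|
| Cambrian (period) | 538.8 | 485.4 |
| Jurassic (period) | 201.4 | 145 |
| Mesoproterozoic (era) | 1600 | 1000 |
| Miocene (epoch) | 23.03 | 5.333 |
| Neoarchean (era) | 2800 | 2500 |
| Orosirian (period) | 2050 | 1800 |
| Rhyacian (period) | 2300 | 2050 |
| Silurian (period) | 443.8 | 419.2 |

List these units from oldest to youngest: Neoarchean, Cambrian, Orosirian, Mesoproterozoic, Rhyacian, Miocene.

Neoarchean, Rhyacian, Orosirian, Mesoproterozoic, Cambrian, Miocene

Sorting by start age (descending Ma, since larger Ma = older): Neoarchean began 2800, Rhyacian began 2300, Orosirian began 2050, Mesoproterozoic began 1600, Cambrian began 538.8, Miocene began 23.03.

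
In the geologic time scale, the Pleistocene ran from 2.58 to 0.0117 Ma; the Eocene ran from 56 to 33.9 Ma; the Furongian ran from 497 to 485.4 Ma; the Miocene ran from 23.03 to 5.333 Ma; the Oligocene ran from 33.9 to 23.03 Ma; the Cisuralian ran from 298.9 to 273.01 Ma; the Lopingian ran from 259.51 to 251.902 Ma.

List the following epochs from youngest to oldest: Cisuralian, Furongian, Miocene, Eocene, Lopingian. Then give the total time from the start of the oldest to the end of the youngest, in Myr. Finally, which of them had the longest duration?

Miocene, Eocene, Lopingian, Cisuralian, Furongian; total span 491.667 Myr; longest is Cisuralian

From the excerpt: Cisuralian 298.9–273.01; Furongian 497–485.4; Miocene 23.03–5.333; Eocene 56–33.9; Lopingian 259.51–251.902 (Ma).
Larger Ma is earlier, so the oldest is Furongian and the youngest is Miocene; youngest to oldest: Miocene, Eocene, Lopingian, Cisuralian, Furongian.
Oldest start 497 minus youngest end 5.333 gives 491.667 Myr overall.
Individual lengths (start − end): Eocene 22.1; Furongian 11.6; Miocene 17.697; Lopingian 7.608; Cisuralian 25.89. The largest is Cisuralian at 25.89 Myr.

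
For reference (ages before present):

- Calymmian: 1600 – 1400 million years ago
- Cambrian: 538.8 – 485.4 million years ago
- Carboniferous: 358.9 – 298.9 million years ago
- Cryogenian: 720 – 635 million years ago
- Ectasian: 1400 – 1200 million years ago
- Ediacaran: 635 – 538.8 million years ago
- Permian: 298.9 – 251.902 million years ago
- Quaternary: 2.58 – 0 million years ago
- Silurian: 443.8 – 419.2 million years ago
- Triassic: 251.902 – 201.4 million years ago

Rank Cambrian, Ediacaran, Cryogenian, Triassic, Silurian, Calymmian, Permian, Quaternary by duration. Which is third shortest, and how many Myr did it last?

Permian, 46.998 million years

Start − end for each: Cambrian 538.8 − 485.4 = 53.4; Ediacaran 635 − 538.8 = 96.2; Cryogenian 720 − 635 = 85; Triassic 251.902 − 201.4 = 50.502; Silurian 443.8 − 419.2 = 24.6; Calymmian 1600 − 1400 = 200; Permian 298.9 − 251.902 = 46.998; Quaternary 2.58 − 0 = 2.58.
Ranking these from shortest: Quaternary < Silurian < Permian < Triassic < Cambrian < Cryogenian < Ediacaran < Calymmian.
Position 3 in that ranking is Permian, which lasted 46.998 Myr.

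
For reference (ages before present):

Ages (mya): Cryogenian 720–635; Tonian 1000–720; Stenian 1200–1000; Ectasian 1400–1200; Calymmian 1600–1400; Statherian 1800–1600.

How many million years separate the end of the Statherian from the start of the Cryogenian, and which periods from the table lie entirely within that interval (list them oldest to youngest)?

880 million years; Calymmian, Ectasian, Stenian, Tonian

The Statherian closes at 1600 Ma and the Cryogenian opens at 720 Ma, so the interval is 1600 − 720 = 880 Myr.
A period fits inside if it starts at or after 1600 Ma and ends at or before 720 Ma; oldest first that gives Calymmian, Ectasian, Stenian, Tonian.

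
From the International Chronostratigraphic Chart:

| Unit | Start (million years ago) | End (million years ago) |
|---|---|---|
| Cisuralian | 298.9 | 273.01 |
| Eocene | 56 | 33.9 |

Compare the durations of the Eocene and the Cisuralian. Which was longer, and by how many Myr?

Cisuralian, by 3.79 million years

Eocene: 56 − 33.9 = 22.1 Myr.
Cisuralian: 298.9 − 273.01 = 25.89 Myr.
Difference: 25.89 − 22.1 = 3.79 Myr, so the Cisuralian was longer.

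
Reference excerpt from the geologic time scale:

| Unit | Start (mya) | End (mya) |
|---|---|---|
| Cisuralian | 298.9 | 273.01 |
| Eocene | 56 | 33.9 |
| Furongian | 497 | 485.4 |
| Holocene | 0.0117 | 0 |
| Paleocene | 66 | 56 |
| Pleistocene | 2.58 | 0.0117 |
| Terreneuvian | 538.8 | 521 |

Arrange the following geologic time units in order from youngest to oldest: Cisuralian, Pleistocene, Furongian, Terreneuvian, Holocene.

The oldest of these is Terreneuvian (starts 538.8 Ma) and the youngest is Holocene (ends 0 Ma).
In between, by decreasing start age: Furongian (497), Cisuralian (298.9), Pleistocene (2.58).
Listing youngest first means reversing that sequence.

Holocene, Pleistocene, Cisuralian, Furongian, Terreneuvian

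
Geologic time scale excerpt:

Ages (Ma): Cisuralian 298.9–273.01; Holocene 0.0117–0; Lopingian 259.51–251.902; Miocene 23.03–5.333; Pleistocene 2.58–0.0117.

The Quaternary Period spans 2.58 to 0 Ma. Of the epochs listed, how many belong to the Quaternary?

Epochs inside 2.58–0 Ma: Pleistocene, Holocene — 2 in total.

2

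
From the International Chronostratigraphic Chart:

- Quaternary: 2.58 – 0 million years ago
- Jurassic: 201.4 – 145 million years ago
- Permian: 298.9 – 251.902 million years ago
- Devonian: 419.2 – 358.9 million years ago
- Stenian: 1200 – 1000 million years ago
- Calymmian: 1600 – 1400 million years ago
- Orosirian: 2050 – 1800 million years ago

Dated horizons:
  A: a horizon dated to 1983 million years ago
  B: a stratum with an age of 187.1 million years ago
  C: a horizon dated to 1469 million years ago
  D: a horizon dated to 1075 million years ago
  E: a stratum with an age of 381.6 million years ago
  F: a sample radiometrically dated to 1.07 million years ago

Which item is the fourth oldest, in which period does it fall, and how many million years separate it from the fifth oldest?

Sorted oldest-first by Ma: A (1983), C (1469), D (1075), E (381.6), B (187.1), F (1.07).
The fourth oldest is E at 381.6 Ma, which lies in 419.2–358.9 Ma: the Devonian.
The fifth oldest is B at 187.1 Ma; separation = |381.6 − 187.1| = 194.5 Myr.

E, in the Devonian; 194.5 million years to B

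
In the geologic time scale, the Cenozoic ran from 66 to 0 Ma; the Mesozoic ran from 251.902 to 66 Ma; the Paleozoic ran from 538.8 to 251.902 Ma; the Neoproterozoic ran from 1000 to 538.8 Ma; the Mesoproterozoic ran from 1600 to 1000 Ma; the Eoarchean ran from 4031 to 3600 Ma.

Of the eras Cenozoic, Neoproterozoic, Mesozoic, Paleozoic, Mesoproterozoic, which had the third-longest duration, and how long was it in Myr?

Start − end for each: Cenozoic 66 − 0 = 66; Neoproterozoic 1000 − 538.8 = 461.2; Mesozoic 251.902 − 66 = 185.902; Paleozoic 538.8 − 251.902 = 286.898; Mesoproterozoic 1600 − 1000 = 600.
Ranking these from longest: Mesoproterozoic > Neoproterozoic > Paleozoic > Mesozoic > Cenozoic.
Position 3 in that ranking is Paleozoic, which lasted 286.898 Myr.

Paleozoic, 286.898 million years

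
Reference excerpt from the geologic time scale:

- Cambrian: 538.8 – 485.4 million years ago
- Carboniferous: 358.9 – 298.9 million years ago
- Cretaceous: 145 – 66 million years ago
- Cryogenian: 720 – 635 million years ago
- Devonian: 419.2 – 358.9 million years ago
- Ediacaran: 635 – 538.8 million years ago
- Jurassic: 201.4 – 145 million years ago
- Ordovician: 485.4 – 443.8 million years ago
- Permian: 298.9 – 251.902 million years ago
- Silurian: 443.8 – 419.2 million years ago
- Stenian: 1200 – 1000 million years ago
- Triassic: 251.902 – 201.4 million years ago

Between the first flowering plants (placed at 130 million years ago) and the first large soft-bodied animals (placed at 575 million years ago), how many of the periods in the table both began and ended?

8

The older date is 575 Ma and the younger is 130 Ma.
Periods with start < 575 and end > 130 Ma: Cambrian (538.8–485.4), Ordovician (485.4–443.8), Silurian (443.8–419.2), Devonian (419.2–358.9), Carboniferous (358.9–298.9), Permian (298.9–251.902), Triassic (251.902–201.4), Jurassic (201.4–145).
That is 8 complete periods.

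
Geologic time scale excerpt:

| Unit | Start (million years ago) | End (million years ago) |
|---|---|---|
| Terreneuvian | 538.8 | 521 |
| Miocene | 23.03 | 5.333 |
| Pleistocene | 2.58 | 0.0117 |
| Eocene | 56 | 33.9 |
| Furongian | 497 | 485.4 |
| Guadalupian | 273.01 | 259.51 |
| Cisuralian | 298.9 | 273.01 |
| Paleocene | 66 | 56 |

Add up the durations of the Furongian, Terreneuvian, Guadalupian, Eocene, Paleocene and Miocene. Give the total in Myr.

92.697 million years

Each duration: Furongian = 11.6; Terreneuvian = 17.8; Guadalupian = 13.5; Eocene = 22.1; Paleocene = 10; Miocene = 17.697.
Sum: 11.6 + 17.8 + 13.5 + 22.1 + 10 + 17.697 = 92.697 Myr.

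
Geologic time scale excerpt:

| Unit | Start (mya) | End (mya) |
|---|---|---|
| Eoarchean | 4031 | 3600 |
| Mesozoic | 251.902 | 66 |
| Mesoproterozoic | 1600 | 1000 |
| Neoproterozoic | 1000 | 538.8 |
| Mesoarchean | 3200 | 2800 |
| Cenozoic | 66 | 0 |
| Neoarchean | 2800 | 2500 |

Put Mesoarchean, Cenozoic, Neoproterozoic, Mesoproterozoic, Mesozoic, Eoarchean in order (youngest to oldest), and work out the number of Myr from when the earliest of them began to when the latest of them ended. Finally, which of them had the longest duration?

Start ages (Ma): Eoarchean 4031, Mesoarchean 3200, Mesoproterozoic 1600, Neoproterozoic 1000, Mesozoic 251.902, Cenozoic 66.
Ordered youngest to oldest: Cenozoic, Mesozoic, Neoproterozoic, Mesoproterozoic, Mesoarchean, Eoarchean.
Span = 4031 − 0 = 4031 Myr.
Durations: Mesoarchean 400, Mesozoic 185.902, Mesoproterozoic 600, Cenozoic 66, Eoarchean 431, Neoproterozoic 461.2 → longest is Mesoproterozoic (600 Myr).

Cenozoic, Mesozoic, Neoproterozoic, Mesoproterozoic, Mesoarchean, Eoarchean; total span 4031 Myr; longest is Mesoproterozoic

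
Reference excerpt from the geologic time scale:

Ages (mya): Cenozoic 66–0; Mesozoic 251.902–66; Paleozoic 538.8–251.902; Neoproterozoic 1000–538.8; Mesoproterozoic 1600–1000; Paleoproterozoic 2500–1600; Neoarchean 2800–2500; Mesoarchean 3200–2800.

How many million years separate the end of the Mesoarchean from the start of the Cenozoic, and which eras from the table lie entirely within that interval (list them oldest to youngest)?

The Mesoarchean closes at 2800 Ma and the Cenozoic opens at 66 Ma, so the interval is 2800 − 66 = 2734 Myr.
An era fits inside if it starts at or after 2800 Ma and ends at or before 66 Ma; oldest first that gives Neoarchean, Paleoproterozoic, Mesoproterozoic, Neoproterozoic, Paleozoic, Mesozoic.

2734 million years; Neoarchean, Paleoproterozoic, Mesoproterozoic, Neoproterozoic, Paleozoic, Mesozoic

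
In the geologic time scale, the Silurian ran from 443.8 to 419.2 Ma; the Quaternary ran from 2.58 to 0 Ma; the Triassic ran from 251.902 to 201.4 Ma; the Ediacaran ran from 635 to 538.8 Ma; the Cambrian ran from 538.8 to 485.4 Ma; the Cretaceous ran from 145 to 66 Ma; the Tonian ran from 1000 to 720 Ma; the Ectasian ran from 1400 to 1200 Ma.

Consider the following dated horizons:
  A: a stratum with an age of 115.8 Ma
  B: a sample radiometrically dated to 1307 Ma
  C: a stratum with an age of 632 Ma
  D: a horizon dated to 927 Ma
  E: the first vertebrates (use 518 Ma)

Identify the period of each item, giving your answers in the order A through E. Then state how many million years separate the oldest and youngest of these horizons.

A — Cretaceous; B — Ectasian; C — Ediacaran; D — Tonian; E — Cambrian; span 1191.2 million years

A: 115.8 Ma lies in 145–66 Ma, so Cretaceous.
B: 1307 Ma lies in 1400–1200 Ma, so Ectasian.
C: 632 Ma lies in 635–538.8 Ma, so Ediacaran.
D: 927 Ma lies in 1000–720 Ma, so Tonian.
E: 518 Ma lies in 538.8–485.4 Ma, so Cambrian.
Oldest = 1307 Ma, youngest = 115.8 Ma → span 1191.2 Myr.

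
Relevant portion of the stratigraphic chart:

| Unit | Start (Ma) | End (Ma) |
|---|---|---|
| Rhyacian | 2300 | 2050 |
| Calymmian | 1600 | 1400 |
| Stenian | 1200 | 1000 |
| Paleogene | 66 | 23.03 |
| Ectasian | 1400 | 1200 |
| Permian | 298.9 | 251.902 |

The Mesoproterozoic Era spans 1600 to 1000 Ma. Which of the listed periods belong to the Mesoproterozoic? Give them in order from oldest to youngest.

Periods with both bounds inside 1600–1000 Ma: Calymmian (1600–1400), Ectasian (1400–1200), Stenian (1200–1000).

Calymmian, Ectasian, Stenian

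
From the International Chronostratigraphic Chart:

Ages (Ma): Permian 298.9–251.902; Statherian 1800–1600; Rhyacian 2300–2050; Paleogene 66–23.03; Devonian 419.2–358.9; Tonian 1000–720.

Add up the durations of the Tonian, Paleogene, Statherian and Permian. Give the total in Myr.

Each duration: Tonian = 280; Paleogene = 42.97; Statherian = 200; Permian = 46.998.
Sum: 280 + 42.97 + 200 + 46.998 = 569.968 Myr.

569.968 million years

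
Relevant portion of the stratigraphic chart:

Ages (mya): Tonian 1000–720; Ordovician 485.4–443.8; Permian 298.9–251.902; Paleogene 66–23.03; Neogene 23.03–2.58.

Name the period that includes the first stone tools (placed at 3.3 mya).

3.3 Ma lies between 23.03 and 2.58 Ma, so it falls in the Neogene.

Neogene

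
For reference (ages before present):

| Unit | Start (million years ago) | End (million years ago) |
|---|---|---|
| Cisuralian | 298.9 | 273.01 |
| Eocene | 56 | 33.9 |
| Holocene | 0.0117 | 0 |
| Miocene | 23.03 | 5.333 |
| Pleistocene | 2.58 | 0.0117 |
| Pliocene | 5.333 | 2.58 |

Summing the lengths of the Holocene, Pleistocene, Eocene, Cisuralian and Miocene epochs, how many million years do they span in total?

68.267 million years

Duration is start − end for each: (0.0117 − 0) + (2.58 − 0.0117) + (56 − 33.9) + (298.9 − 273.01) + (23.03 − 5.333).
That is 0.0117 + 2.5683 + 22.1 + 25.89 + 17.697, which totals 68.267 million years.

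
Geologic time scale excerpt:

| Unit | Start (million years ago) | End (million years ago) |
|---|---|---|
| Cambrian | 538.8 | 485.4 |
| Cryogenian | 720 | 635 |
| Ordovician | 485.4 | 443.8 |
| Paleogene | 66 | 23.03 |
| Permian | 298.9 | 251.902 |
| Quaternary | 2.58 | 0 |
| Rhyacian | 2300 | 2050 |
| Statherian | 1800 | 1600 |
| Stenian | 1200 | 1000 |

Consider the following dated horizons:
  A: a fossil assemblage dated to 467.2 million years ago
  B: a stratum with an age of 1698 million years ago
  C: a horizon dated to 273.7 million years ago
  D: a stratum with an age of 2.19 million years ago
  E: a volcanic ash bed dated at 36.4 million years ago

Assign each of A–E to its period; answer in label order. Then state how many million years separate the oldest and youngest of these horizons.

A — Ordovician; B — Statherian; C — Permian; D — Quaternary; E — Paleogene; span 1695.81 million years

Match each age against the start–end ranges in the excerpt: A = 467.2 Ma → Ordovician (485.4–443.8); B = 1698 Ma → Statherian (1800–1600); C = 273.7 Ma → Permian (298.9–251.902); D = 2.19 Ma → Quaternary (2.58–0); E = 36.4 Ma → Paleogene (66–23.03).
The largest age is 1698 Ma and the smallest is 2.19 Ma; their difference is 1695.81 Myr.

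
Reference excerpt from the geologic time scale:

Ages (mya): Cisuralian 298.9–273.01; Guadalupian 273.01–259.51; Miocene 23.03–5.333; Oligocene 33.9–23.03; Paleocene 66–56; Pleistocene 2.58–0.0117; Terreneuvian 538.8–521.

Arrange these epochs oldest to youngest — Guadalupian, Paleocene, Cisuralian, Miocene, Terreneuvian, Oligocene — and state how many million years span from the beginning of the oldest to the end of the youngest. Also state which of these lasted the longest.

Terreneuvian, Cisuralian, Guadalupian, Paleocene, Oligocene, Miocene; total span 533.467 Myr; longest is Cisuralian

Start ages (Ma): Terreneuvian 538.8, Cisuralian 298.9, Guadalupian 273.01, Paleocene 66, Oligocene 33.9, Miocene 23.03.
Ordered oldest to youngest: Terreneuvian, Cisuralian, Guadalupian, Paleocene, Oligocene, Miocene.
Span = 538.8 − 5.333 = 533.467 Myr.
Durations: Miocene 17.697, Guadalupian 13.5, Paleocene 10, Cisuralian 25.89, Oligocene 10.87, Terreneuvian 17.8 → longest is Cisuralian (25.89 Myr).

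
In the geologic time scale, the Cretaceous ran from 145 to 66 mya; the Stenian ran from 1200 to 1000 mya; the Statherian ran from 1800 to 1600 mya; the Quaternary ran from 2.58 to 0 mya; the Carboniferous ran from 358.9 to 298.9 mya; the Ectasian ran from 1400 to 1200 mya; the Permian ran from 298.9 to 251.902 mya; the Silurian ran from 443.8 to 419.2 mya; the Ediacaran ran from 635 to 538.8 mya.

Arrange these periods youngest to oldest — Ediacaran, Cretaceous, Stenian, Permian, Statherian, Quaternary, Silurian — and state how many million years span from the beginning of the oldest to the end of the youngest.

Quaternary → Cretaceous → Permian → Silurian → Ediacaran → Stenian → Statherian; total span 1800 Myr

Start ages (Ma): Statherian 1800, Stenian 1200, Ediacaran 635, Silurian 443.8, Permian 298.9, Cretaceous 145, Quaternary 2.58.
Ordered youngest to oldest: Quaternary, Cretaceous, Permian, Silurian, Ediacaran, Stenian, Statherian.
Span = 1800 − 0 = 1800 Myr.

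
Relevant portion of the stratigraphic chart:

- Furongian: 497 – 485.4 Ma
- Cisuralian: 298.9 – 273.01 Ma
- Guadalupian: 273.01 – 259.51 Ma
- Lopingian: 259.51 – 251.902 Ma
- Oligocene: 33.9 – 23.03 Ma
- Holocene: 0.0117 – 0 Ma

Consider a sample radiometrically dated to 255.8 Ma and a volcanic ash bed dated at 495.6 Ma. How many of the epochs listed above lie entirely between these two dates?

2

The older date is 495.6 Ma and the younger is 255.8 Ma.
Epochs with start < 495.6 and end > 255.8 Ma: Cisuralian (298.9–273.01), Guadalupian (273.01–259.51).
That is 2 complete epochs.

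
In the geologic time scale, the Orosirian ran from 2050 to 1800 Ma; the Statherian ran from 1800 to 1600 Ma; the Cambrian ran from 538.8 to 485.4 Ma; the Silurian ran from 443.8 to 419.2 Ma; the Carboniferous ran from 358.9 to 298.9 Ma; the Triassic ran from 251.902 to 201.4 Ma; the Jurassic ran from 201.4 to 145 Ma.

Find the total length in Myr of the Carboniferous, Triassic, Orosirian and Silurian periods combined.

Duration is start − end for each: (358.9 − 298.9) + (251.902 − 201.4) + (2050 − 1800) + (443.8 − 419.2).
That is 60 + 50.502 + 250 + 24.6, which totals 385.102 million years.

385.102 million years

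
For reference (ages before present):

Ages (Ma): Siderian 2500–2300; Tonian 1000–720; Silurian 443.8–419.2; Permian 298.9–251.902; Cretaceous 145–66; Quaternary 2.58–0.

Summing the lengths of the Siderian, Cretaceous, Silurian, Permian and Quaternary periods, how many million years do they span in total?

353.178 million years

Each duration: Siderian = 200; Cretaceous = 79; Silurian = 24.6; Permian = 46.998; Quaternary = 2.58.
Sum: 200 + 79 + 24.6 + 46.998 + 2.58 = 353.178 Myr.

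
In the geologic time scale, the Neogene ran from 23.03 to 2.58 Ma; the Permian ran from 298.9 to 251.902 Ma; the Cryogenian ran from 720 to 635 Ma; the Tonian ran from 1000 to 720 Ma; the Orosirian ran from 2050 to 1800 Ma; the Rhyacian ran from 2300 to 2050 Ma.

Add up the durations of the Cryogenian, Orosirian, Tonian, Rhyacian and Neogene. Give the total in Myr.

885.45 million years

Duration is start − end for each: (720 − 635) + (2050 − 1800) + (1000 − 720) + (2300 − 2050) + (23.03 − 2.58).
That is 85 + 250 + 280 + 250 + 20.45, which totals 885.45 million years.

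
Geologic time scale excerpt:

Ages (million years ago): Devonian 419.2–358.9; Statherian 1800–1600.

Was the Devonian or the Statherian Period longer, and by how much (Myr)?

Statherian, by 139.7 million years

Devonian: 419.2 − 358.9 = 60.3 Myr.
Statherian: 1800 − 1600 = 200 Myr.
Difference: 200 − 60.3 = 139.7 Myr, so the Statherian was longer.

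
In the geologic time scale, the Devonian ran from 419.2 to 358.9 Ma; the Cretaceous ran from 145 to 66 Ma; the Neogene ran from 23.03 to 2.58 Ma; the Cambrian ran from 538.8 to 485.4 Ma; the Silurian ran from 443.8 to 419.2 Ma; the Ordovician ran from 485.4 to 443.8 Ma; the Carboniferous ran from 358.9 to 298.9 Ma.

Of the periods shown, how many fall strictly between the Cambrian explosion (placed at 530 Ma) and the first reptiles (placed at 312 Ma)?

The older date is 530 Ma and the younger is 312 Ma.
Periods with start < 530 and end > 312 Ma: Ordovician (485.4–443.8), Silurian (443.8–419.2), Devonian (419.2–358.9).
That is 3 complete periods.

3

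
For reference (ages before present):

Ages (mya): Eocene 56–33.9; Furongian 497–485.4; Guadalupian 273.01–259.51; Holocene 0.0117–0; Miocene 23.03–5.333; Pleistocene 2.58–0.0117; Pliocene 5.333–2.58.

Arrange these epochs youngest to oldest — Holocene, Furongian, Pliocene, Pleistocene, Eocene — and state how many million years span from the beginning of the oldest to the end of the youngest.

From the excerpt: Holocene 0.0117–0; Furongian 497–485.4; Pliocene 5.333–2.58; Pleistocene 2.58–0.0117; Eocene 56–33.9 (Ma).
Larger Ma is earlier, so the oldest is Furongian and the youngest is Holocene; youngest to oldest: Holocene, Pleistocene, Pliocene, Eocene, Furongian.
Oldest start 497 minus youngest end 0 gives 497 Myr overall.

Holocene, Pleistocene, Pliocene, Eocene, Furongian; total span 497 Myr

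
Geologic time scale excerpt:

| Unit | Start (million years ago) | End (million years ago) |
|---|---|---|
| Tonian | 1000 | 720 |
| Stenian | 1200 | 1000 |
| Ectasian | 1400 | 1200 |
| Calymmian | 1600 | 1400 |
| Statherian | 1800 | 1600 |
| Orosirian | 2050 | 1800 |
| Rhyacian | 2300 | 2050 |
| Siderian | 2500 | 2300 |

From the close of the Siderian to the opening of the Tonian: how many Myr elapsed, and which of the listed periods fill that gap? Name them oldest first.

End of Siderian = 2300 Ma; start of Tonian = 1000 Ma.
Gap = 2300 − 1000 = 1300 Myr.
Periods wholly inside 2300–1000 Ma: Rhyacian (2300–2050), Orosirian (2050–1800), Statherian (1800–1600), Calymmian (1600–1400), Ectasian (1400–1200), Stenian (1200–1000).

1300 million years; Rhyacian, Orosirian, Statherian, Calymmian, Ectasian, Stenian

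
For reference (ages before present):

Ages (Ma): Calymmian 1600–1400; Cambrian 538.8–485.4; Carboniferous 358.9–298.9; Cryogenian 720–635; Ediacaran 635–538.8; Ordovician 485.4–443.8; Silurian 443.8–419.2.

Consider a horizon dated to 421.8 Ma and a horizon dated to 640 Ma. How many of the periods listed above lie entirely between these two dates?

3

640 Ma sits inside the Cryogenian (720–635) and 421.8 Ma inside the Silurian (443.8–419.2); neither of those is wholly between the two dates.
The listed periods lying completely between them are Ediacaran, Cambrian, Ordovician — 3 in all.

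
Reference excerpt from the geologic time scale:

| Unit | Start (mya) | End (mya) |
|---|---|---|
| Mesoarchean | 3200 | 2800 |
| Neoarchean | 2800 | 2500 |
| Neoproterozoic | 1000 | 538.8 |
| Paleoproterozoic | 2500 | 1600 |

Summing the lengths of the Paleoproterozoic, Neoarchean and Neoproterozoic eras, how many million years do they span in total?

1661.2 million years

Each duration: Paleoproterozoic = 900; Neoarchean = 300; Neoproterozoic = 461.2.
Sum: 900 + 300 + 461.2 = 1661.2 Myr.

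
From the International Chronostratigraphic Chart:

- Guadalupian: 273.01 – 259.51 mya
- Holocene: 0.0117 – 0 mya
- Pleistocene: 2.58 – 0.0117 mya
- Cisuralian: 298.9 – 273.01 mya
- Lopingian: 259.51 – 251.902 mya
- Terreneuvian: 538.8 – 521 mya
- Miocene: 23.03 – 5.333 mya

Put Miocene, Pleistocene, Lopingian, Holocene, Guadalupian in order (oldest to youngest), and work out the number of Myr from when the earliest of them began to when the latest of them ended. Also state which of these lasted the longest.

From the excerpt: Miocene 23.03–5.333; Pleistocene 2.58–0.0117; Lopingian 259.51–251.902; Holocene 0.0117–0; Guadalupian 273.01–259.51 (Ma).
Larger Ma is earlier, so the oldest is Guadalupian and the youngest is Holocene; oldest to youngest: Guadalupian, Lopingian, Miocene, Pleistocene, Holocene.
Oldest start 273.01 minus youngest end 0 gives 273.01 Myr overall.
Individual lengths (start − end): Miocene 17.697; Pleistocene 2.5683; Guadalupian 13.5; Lopingian 7.608; Holocene 0.0117. The largest is Miocene at 17.697 Myr.

Guadalupian, Lopingian, Miocene, Pleistocene, Holocene; total span 273.01 Myr; longest is Miocene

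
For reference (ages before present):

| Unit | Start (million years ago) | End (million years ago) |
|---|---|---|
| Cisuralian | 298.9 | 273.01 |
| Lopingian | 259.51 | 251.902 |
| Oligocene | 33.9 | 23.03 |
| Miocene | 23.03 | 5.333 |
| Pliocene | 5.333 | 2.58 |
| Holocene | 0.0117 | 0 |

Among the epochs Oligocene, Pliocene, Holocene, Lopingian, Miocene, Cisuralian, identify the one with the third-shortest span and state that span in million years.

Lopingian, 7.608 million years

Durations: Oligocene 10.87; Pliocene 2.753; Holocene 0.0117; Lopingian 7.608; Miocene 17.697; Cisuralian 25.89 Myr.
Sorted shortest-first: Holocene (0.0117), Pliocene (2.753), Lopingian (7.608), Oligocene (10.87), Miocene (17.697), Cisuralian (25.89).
The third shortest is Lopingian at 7.608 Myr.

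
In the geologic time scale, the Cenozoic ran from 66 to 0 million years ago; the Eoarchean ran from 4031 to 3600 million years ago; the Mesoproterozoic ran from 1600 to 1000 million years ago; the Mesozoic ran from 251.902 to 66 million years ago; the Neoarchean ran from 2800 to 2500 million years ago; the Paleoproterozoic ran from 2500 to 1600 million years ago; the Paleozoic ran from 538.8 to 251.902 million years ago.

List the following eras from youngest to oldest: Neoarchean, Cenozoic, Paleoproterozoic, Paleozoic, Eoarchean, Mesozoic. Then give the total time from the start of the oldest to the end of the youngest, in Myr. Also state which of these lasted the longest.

Start ages (Ma): Eoarchean 4031, Neoarchean 2800, Paleoproterozoic 2500, Paleozoic 538.8, Mesozoic 251.902, Cenozoic 66.
Ordered youngest to oldest: Cenozoic, Mesozoic, Paleozoic, Paleoproterozoic, Neoarchean, Eoarchean.
Span = 4031 − 0 = 4031 Myr.
Durations: Neoarchean 300, Cenozoic 66, Paleozoic 286.898, Eoarchean 431, Paleoproterozoic 900, Mesozoic 185.902 → longest is Paleoproterozoic (900 Myr).

Cenozoic, Mesozoic, Paleozoic, Paleoproterozoic, Neoarchean, Eoarchean; total span 4031 Myr; longest is Paleoproterozoic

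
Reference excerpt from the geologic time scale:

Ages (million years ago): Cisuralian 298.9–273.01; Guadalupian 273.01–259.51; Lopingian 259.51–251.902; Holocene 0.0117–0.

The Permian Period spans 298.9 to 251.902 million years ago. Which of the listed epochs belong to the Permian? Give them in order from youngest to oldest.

Lopingian, Guadalupian, Cisuralian

Epochs with both bounds inside 298.9–251.902 Ma: Lopingian (259.51–251.902), Guadalupian (273.01–259.51), Cisuralian (298.9–273.01).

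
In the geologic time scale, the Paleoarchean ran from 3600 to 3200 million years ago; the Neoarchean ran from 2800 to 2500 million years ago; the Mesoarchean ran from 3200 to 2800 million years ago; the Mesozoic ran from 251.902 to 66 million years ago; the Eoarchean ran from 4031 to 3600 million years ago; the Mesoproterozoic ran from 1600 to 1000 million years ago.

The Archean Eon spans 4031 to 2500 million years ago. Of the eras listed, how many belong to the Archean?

Eras inside 4031–2500 Ma: Eoarchean, Paleoarchean, Mesoarchean, Neoarchean — 4 in total.

4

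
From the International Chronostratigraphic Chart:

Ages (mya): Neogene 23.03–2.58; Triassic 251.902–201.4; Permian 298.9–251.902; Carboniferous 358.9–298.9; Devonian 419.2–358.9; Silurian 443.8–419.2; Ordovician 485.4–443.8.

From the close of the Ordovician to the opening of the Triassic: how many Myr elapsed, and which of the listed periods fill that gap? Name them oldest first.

The Ordovician closes at 443.8 Ma and the Triassic opens at 251.902 Ma, so the interval is 443.8 − 251.902 = 191.898 Myr.
A period fits inside if it starts at or after 443.8 Ma and ends at or before 251.902 Ma; oldest first that gives Silurian, Devonian, Carboniferous, Permian.

191.898 million years; Silurian, Devonian, Carboniferous, Permian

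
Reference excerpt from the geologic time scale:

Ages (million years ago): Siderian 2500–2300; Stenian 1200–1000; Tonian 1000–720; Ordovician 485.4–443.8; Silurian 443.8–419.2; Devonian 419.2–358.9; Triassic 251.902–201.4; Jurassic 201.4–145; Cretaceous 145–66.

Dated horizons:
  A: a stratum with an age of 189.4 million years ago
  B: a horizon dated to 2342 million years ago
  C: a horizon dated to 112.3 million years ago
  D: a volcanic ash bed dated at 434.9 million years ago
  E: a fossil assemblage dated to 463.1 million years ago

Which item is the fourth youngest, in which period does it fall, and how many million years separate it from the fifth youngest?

E, in the Ordovician; 1878.9 million years to B

Sorted youngest-first by Ma: C (112.3), A (189.4), D (434.9), E (463.1), B (2342).
The fourth youngest is E at 463.1 Ma, which lies in 485.4–443.8 Ma: the Ordovician.
The fifth youngest is B at 2342 Ma; separation = |463.1 − 2342| = 1878.9 Myr.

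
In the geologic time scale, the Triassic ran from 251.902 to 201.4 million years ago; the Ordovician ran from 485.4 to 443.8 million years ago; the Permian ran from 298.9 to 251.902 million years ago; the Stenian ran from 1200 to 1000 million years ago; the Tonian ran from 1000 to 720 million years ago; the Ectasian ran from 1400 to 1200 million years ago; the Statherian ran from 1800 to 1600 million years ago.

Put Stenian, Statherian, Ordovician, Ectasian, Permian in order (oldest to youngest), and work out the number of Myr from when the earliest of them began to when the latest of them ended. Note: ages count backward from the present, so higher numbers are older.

Statherian → Ectasian → Stenian → Ordovician → Permian; total span 1548.098 Myr

Start ages (Ma): Statherian 1800, Ectasian 1400, Stenian 1200, Ordovician 485.4, Permian 298.9.
Ordered oldest to youngest: Statherian, Ectasian, Stenian, Ordovician, Permian.
Span = 1800 − 251.902 = 1548.098 Myr.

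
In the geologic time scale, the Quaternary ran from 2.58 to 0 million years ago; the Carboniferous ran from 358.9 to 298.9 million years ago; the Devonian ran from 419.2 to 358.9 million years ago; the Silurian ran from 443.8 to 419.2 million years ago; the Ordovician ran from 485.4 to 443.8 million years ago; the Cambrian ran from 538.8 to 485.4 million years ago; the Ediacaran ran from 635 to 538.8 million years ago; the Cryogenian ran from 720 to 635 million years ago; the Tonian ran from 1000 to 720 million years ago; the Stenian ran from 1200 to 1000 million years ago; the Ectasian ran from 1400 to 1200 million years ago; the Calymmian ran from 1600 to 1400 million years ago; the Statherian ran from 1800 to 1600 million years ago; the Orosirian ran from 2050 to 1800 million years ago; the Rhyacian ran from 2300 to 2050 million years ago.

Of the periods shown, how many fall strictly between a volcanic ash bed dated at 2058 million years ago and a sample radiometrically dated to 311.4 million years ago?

The older date is 2058 Ma and the younger is 311.4 Ma.
Periods with start < 2058 and end > 311.4 Ma: Orosirian (2050–1800), Statherian (1800–1600), Calymmian (1600–1400), Ectasian (1400–1200), Stenian (1200–1000), Tonian (1000–720), Cryogenian (720–635), Ediacaran (635–538.8), Cambrian (538.8–485.4), Ordovician (485.4–443.8), Silurian (443.8–419.2), Devonian (419.2–358.9).
That is 12 complete periods.

12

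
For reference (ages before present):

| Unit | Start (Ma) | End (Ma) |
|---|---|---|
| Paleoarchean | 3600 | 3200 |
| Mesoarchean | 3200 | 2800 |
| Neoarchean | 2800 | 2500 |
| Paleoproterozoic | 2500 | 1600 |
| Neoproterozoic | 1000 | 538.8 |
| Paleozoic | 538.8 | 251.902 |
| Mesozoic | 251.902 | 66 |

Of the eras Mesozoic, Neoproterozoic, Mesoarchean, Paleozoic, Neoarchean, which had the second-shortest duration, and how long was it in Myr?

Start − end for each: Mesozoic 251.902 − 66 = 185.902; Neoproterozoic 1000 − 538.8 = 461.2; Mesoarchean 3200 − 2800 = 400; Paleozoic 538.8 − 251.902 = 286.898; Neoarchean 2800 − 2500 = 300.
Ranking these from shortest: Mesozoic < Paleozoic < Neoarchean < Mesoarchean < Neoproterozoic.
Position 2 in that ranking is Paleozoic, which lasted 286.898 Myr.

Paleozoic, 286.898 million years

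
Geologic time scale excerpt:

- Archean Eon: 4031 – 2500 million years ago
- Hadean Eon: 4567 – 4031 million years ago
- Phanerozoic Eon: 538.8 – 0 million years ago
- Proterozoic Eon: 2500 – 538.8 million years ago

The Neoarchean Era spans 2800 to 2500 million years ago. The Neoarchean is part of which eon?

Archean

The Neoarchean (2800–2500 Ma) lies entirely within 4031–2500 Ma, the Archean Eon.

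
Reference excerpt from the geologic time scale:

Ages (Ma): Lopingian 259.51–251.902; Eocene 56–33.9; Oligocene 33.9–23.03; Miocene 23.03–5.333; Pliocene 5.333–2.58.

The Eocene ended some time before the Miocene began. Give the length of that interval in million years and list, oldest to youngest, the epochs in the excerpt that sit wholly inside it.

10.87 million years; Oligocene

End of Eocene = 33.9 Ma; start of Miocene = 23.03 Ma.
Gap = 33.9 − 23.03 = 10.87 Myr.
Epochs wholly inside 33.9–23.03 Ma: Oligocene (33.9–23.03).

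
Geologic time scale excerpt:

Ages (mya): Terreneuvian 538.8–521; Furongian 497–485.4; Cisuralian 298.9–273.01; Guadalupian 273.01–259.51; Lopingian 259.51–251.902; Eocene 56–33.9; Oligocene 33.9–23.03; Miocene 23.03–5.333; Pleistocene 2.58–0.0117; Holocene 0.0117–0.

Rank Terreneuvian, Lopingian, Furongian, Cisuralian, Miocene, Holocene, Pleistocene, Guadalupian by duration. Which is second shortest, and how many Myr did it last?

Pleistocene, 2.5683 million years

Durations: Terreneuvian 17.8; Lopingian 7.608; Furongian 11.6; Cisuralian 25.89; Miocene 17.697; Holocene 0.0117; Pleistocene 2.5683; Guadalupian 13.5 Myr.
Sorted shortest-first: Holocene (0.0117), Pleistocene (2.5683), Lopingian (7.608), Furongian (11.6), Guadalupian (13.5), Miocene (17.697), Terreneuvian (17.8), Cisuralian (25.89).
The second shortest is Pleistocene at 2.5683 Myr.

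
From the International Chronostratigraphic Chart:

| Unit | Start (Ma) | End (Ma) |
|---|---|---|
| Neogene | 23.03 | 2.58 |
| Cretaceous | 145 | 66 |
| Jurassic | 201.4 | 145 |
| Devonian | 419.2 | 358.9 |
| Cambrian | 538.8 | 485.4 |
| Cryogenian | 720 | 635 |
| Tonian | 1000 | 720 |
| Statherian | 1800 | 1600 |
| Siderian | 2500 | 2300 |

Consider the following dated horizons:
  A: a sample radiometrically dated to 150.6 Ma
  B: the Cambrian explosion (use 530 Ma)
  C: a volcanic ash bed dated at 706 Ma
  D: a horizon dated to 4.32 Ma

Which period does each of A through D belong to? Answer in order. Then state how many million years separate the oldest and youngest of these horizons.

Match each age against the start–end ranges in the excerpt: A = 150.6 Ma → Jurassic (201.4–145); B = 530 Ma → Cambrian (538.8–485.4); C = 706 Ma → Cryogenian (720–635); D = 4.32 Ma → Neogene (23.03–2.58).
The largest age is 706 Ma and the smallest is 4.32 Ma; their difference is 701.68 Myr.

A — Jurassic; B — Cambrian; C — Cryogenian; D — Neogene; span 701.68 million years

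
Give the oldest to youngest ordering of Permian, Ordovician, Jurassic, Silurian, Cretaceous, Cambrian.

Cambrian, Ordovician, Silurian, Permian, Jurassic, Cretaceous

Group by era (each group listed oldest first) — Paleozoic: Cambrian, Ordovician, Silurian, Permian; Mesozoic: Jurassic, Cretaceous. The eras run Paleozoic → Mesozoic → Cenozoic. Concatenating the groups in that era order gives oldest to youngest directly.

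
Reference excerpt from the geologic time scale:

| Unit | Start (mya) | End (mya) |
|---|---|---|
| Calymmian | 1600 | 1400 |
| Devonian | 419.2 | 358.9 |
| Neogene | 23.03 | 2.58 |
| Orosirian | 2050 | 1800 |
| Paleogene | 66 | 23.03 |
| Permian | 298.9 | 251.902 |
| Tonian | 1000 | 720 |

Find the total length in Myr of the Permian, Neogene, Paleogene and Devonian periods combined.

170.718 million years

Each duration: Permian = 46.998; Neogene = 20.45; Paleogene = 42.97; Devonian = 60.3.
Sum: 46.998 + 20.45 + 42.97 + 60.3 = 170.718 Myr.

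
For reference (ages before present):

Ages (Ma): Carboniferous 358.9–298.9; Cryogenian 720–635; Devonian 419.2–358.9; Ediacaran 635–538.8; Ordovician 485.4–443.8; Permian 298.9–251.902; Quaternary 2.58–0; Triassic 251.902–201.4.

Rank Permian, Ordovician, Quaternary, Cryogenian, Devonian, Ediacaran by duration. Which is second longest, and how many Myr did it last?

Durations: Permian 46.998; Ordovician 41.6; Quaternary 2.58; Cryogenian 85; Devonian 60.3; Ediacaran 96.2 Myr.
Sorted longest-first: Ediacaran (96.2), Cryogenian (85), Devonian (60.3), Permian (46.998), Ordovician (41.6), Quaternary (2.58).
The second longest is Cryogenian at 85 Myr.

Cryogenian, 85 million years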